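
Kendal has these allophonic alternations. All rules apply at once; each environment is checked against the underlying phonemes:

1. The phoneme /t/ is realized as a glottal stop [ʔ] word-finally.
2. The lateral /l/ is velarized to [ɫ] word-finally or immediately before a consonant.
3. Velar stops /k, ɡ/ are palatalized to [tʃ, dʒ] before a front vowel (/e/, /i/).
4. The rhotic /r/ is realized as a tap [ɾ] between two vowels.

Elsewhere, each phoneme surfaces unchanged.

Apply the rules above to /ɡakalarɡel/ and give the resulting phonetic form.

[ɡakalardʒeɫ]

/ɡ/ (word-initial): rule 3 targets it, but not before a front vowel → unchanged [ɡ].
/a/ (between /ɡ/ and /k/) is unaffected → [a].
/k/ — between /a/ and /a/; rule 3 does not apply here → [k].
/a/ stays [a].
/l/ (between /a/ and /a/) fails the environment for rule 2, so it stays [l].
/a/ — not in any rule's target class → [a].
/r/ (between /a/ and /ɡ/) fails the environment for rule 4, so it stays [r].
/ɡ/ (between /r/ and /e/) occurs before a front vowel → [dʒ] by rule 3.
/e/ (between /ɡ/ and /l/): no rule targets it → [e].
/l/ (word-final): word-finally or immediately before a consonant, so rule 2 applies → [ɫ].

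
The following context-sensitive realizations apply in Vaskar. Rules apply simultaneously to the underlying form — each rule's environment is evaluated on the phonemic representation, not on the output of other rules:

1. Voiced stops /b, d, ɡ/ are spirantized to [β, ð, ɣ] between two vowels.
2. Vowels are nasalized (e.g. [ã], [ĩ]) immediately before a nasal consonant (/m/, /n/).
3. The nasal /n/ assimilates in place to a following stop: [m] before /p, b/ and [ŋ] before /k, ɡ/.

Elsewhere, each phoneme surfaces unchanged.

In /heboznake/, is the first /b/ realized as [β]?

/b/ — between /e/ and /o/, between two vowels — surfaces as [β] (rule 1).
The actual realization is [β], which matches [β].

Yes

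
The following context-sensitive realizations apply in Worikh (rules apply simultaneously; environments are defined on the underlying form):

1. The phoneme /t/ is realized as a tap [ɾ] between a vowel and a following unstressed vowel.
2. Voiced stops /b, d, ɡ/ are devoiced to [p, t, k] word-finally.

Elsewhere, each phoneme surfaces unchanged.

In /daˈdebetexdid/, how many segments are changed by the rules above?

2

Segments that undergo a rule: /t/ → [ɾ] (rule 1); /d/ → [t] (rule 2).
All other segments surface unchanged.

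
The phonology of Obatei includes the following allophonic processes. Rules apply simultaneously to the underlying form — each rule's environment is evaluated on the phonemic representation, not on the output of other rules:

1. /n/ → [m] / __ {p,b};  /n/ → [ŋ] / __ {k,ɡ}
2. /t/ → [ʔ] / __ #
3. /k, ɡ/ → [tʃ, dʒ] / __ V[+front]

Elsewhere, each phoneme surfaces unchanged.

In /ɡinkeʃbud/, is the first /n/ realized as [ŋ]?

Yes

/n/ meets the environment for rule 1 (before a labial or velar stop) → [ŋ].
The actual realization is [ŋ], which matches [ŋ].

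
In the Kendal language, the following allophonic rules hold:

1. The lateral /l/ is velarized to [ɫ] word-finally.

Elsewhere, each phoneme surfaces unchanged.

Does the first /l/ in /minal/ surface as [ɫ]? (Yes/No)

/l/ (word-final): word-finally, so rule 1 applies → [ɫ].
The actual realization is [ɫ], which matches [ɫ].

Yes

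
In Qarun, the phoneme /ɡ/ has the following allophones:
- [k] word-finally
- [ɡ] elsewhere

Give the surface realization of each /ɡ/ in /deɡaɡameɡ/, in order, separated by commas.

Occurrence 1 (position 3): no conditioning environment matches → elsewhere allophone [ɡ].
Occurrence 2 (position 5): no conditioning environment matches → elsewhere allophone [ɡ].
Occurrence 3 (position 9): word-finally → [k].

[ɡ], [ɡ], [k]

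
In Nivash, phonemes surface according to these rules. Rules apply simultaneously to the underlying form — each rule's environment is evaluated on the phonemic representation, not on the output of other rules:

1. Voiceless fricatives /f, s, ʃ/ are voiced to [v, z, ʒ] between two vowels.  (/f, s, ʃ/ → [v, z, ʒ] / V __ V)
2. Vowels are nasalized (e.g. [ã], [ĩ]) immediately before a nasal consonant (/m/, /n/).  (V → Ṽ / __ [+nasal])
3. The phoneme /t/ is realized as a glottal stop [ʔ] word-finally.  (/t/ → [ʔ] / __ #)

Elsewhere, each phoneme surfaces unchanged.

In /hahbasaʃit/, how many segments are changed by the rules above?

3

Segments that undergo a rule: /s/ → [z] (rule 1); /ʃ/ → [ʒ] (rule 1); /t/ → [ʔ] (rule 3).
All other segments surface unchanged.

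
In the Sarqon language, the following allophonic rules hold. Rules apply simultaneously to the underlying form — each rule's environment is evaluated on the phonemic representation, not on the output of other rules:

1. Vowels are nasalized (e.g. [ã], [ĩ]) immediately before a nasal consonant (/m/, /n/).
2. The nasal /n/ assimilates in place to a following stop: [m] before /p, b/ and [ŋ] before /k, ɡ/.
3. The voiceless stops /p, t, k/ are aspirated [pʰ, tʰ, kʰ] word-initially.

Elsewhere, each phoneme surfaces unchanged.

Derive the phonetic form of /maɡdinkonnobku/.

[maɡdĩŋkõnnobku]

/m/ (word-initial): no rule targets it → [m].
/a/ — between /m/ and /ɡ/; rule 1 does not apply here → [a].
/ɡ/ — not in any rule's target class → [ɡ].
/d/ (between /ɡ/ and /i/) is unaffected → [d].
Rule 1 applies to /i/ (between /d/ and /n/: before a nasal consonant) → [ĩ].
Rule 2 applies to /n/ (between /i/ and /k/: before a labial or velar stop) → [ŋ].
/k/ (between /n/ and /o/) is in the target of rule 3 but the environment (word-initially) is not met → [k].
Rule 1 applies to /o/ (between /k/ and /n/: before a nasal consonant) → [õ].
/n/ — between /o/ and /n/; rule 2 does not apply here → [n].
/n/ — between /n/ and /o/; rule 2 does not apply here → [n].
/o/ (between /n/ and /b/) is in the target of rule 1 but the environment (before a nasal consonant) is not met → [o].
/b/ (between /o/ and /k/) is unaffected → [b].
/k/ (between /b/ and /u/) is in the target of rule 3 but the environment (word-initially) is not met → [k].
/u/ — word-final; rule 1 does not apply here → [u].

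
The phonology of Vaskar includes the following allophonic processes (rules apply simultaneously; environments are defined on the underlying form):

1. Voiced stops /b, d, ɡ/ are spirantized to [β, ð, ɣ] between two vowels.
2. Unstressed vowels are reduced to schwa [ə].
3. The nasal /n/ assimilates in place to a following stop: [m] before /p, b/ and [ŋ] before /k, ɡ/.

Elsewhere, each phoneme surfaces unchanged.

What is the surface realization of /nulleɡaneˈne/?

/n/ (word-initial) is in the target of rule 3 but the environment (before a labial or velar stop) is not met → [n].
/u/ meets the environment for rule 2 (in an unstressed syllable) → [ə].
/e/ meets the environment for rule 2 (in an unstressed syllable) → [ə].
/ɡ/ — between /e/ and /a/, between two vowels — surfaces as [ɣ] (rule 1).
Rule 2 applies to /a/ (between /ɡ/ and /n/: in an unstressed syllable) → [ə].
/n/ (between /a/ and /e/) is in the target of rule 3 but the environment (before a labial or velar stop) is not met → [n].
/e/ (between /n/ and /n/) occurs in an unstressed syllable → [ə] by rule 2.
/n/ (between /e/ and /e/): rule 3 targets it, but not before a labial or velar stop → unchanged [n].
/e/ (word-final) is in the target of rule 2 but the environment (in an unstressed syllable) is not met → [e].

[nəlləɣənəˈne]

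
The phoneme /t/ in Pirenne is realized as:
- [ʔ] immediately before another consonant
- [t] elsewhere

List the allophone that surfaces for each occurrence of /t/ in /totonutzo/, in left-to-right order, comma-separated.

Occurrence 1 (position 1): no conditioning environment matches → elsewhere allophone [t].
Occurrence 2 (position 3): no conditioning environment matches → elsewhere allophone [t].
Occurrence 3 (position 7): immediately before another consonant → [ʔ].

[t], [t], [ʔ]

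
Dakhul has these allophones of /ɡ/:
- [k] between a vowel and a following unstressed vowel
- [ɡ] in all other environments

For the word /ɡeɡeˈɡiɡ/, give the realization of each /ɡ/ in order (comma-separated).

Occurrence 1 (position 1): no conditioning environment matches → elsewhere allophone [ɡ].
Occurrence 2 (position 3): between a vowel and a following unstressed vowel → [k].
Occurrence 3 (position 5): no conditioning environment matches → elsewhere allophone [ɡ].
Occurrence 4 (position 7): no conditioning environment matches → elsewhere allophone [ɡ].

[ɡ], [k], [ɡ], [ɡ]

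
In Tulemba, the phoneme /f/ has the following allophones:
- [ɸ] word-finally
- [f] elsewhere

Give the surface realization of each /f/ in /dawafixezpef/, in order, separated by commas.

Occurrence 1 (position 5): no conditioning environment matches → elsewhere allophone [f].
Occurrence 2 (position 12): word-finally → [ɸ].

[f], [ɸ]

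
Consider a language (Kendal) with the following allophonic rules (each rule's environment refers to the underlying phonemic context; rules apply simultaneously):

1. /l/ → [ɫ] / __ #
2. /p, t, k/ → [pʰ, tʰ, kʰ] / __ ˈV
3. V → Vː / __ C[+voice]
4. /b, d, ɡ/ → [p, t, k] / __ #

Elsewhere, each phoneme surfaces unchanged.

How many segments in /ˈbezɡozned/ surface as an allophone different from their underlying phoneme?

4

Segments that undergo a rule: /e/ → [eː] (rule 3); /o/ → [oː] (rule 3); /e/ → [eː] (rule 3); /d/ → [t] (rule 4).
All other segments surface unchanged.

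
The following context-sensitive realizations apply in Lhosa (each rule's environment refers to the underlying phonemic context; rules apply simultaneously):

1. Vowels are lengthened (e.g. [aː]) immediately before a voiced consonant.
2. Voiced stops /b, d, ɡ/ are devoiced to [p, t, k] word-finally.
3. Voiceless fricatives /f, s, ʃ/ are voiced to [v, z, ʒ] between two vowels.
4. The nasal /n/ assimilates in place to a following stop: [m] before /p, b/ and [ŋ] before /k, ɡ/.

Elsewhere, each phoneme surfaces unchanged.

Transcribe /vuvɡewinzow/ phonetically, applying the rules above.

/v/ (word-initial) is unaffected → [v].
/u/ meets the environment for rule 1 (before a voiced consonant) → [uː].
/v/ (between /u/ and /ɡ/): no rule targets it → [v].
/ɡ/ (between /v/ and /e/) fails the environment for rule 2, so it stays [ɡ].
/e/ — between /ɡ/ and /w/, before a voiced consonant — surfaces as [eː] (rule 1).
/w/ (between /e/ and /i/): no rule targets it → [w].
/i/ (between /w/ and /n/): before a voiced consonant, so rule 1 applies → [iː].
/n/ (between /i/ and /z/) fails the environment for rule 4, so it stays [n].
/z/ (between /n/ and /o/): no rule targets it → [z].
Rule 1 applies to /o/ (between /z/ and /w/: before a voiced consonant) → [oː].
/w/ stays [w].

[vuːvɡeːwiːnzoːw]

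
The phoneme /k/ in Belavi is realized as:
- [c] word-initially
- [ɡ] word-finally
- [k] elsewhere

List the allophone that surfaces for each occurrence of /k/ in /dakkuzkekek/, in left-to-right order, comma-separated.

Occurrence 1 (position 3): no conditioning environment matches → elsewhere allophone [k].
Occurrence 2 (position 4): no conditioning environment matches → elsewhere allophone [k].
Occurrence 3 (position 7): no conditioning environment matches → elsewhere allophone [k].
Occurrence 4 (position 9): no conditioning environment matches → elsewhere allophone [k].
Occurrence 5 (position 11): word-finally → [ɡ].

[k], [k], [k], [k], [ɡ]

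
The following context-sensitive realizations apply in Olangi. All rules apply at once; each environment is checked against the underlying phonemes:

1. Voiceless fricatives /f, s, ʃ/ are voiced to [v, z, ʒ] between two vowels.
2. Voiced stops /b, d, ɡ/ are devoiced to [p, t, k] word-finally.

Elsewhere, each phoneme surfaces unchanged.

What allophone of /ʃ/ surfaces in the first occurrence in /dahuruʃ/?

/ʃ/ — word-final; rule 1 does not apply here → [ʃ].

[ʃ]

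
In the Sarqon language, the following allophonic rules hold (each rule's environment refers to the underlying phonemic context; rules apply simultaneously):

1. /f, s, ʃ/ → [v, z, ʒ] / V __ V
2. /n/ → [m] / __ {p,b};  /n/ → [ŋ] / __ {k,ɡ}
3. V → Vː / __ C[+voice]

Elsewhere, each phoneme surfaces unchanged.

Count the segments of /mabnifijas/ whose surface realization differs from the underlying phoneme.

3

Segments that undergo a rule: /a/ → [aː] (rule 3); /f/ → [v] (rule 1); /i/ → [iː] (rule 3).
All other segments surface unchanged.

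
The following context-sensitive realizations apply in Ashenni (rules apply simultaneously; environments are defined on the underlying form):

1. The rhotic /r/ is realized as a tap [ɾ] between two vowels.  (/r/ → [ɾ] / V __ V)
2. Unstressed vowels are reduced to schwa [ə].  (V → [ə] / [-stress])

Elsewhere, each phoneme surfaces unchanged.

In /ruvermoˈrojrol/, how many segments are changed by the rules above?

Segments that undergo a rule: /u/ → [ə] (rule 2); /e/ → [ə] (rule 2); /o/ → [ə] (rule 2); /r/ → [ɾ] (rule 1); /o/ → [ə] (rule 2).
All other segments surface unchanged.

5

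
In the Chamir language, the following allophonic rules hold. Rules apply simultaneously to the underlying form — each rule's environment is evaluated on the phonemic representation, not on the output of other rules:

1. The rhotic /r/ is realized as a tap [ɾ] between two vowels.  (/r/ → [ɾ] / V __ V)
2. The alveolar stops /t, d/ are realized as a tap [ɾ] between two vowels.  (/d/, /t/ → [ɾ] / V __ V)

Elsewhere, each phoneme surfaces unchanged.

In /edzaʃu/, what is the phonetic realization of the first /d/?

[d]

/d/ (between /e/ and /z/): rule 2 targets it, but not between two vowels → unchanged [d].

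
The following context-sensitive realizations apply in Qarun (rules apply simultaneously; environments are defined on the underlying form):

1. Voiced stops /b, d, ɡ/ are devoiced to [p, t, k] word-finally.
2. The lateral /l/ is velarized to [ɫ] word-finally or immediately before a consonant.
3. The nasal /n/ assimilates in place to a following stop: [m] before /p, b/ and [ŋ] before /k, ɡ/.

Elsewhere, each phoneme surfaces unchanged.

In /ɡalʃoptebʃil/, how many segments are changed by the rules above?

2

Segments that undergo a rule: /l/ → [ɫ] (rule 2); /l/ → [ɫ] (rule 2).
All other segments surface unchanged.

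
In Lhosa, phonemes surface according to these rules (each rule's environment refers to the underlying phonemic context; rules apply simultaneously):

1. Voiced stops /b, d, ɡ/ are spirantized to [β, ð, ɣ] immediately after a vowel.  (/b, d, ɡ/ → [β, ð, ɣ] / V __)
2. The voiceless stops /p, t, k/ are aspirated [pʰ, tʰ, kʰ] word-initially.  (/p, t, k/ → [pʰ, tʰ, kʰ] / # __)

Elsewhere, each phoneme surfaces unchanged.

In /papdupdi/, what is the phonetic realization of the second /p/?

[p]

/p/ — between /a/ and /d/; rule 2 does not apply here → [p].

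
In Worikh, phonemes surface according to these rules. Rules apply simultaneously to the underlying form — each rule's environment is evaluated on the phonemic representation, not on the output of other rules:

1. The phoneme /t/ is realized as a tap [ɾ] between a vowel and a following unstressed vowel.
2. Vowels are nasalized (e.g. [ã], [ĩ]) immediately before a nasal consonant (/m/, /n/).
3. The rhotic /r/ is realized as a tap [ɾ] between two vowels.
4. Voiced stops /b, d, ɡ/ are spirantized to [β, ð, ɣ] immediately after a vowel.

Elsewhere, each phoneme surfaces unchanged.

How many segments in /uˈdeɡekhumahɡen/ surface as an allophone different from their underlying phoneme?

4

Segments that undergo a rule: /d/ → [ð] (rule 4); /ɡ/ → [ɣ] (rule 4); /u/ → [ũ] (rule 2); /e/ → [ẽ] (rule 2).
All other segments surface unchanged.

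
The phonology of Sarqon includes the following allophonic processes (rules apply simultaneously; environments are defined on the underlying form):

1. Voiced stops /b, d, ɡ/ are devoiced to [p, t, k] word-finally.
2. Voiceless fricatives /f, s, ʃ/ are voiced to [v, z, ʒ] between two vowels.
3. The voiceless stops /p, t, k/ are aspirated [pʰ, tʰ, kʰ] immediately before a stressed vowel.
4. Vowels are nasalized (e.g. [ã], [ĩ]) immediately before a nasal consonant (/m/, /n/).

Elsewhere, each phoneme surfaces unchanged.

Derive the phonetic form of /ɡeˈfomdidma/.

/ɡ/ (word-initial) is in the target of rule 1 but the environment (word-finally) is not met → [ɡ].
/e/ (between /ɡ/ and /f/) is in the target of rule 4 but the environment (before a nasal consonant) is not met → [e].
/f/ meets the environment for rule 2 (between two vowels) → [v].
Rule 4 applies to /o/ (between /f/ and /m/: before a nasal consonant) → [õ].
/m/ — not in any rule's target class → [m].
/d/ — between /m/ and /i/; rule 1 does not apply here → [d].
/i/ (between /d/ and /d/): rule 4 targets it, but not before a nasal consonant → unchanged [i].
/d/ — between /i/ and /m/; rule 1 does not apply here → [d].
/m/ stays [m].
/a/ (word-final): rule 4 targets it, but not before a nasal consonant → unchanged [a].

[ɡeˈvõmdidma]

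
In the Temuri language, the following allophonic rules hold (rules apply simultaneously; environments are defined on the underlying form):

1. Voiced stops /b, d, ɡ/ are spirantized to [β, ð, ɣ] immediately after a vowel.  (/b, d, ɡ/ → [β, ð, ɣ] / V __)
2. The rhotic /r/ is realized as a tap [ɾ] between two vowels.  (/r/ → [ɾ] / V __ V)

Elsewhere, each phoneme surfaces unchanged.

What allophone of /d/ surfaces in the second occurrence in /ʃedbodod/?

[ð]

/d/ (between /o/ and /o/) occurs immediately after a vowel → [ð] by rule 1.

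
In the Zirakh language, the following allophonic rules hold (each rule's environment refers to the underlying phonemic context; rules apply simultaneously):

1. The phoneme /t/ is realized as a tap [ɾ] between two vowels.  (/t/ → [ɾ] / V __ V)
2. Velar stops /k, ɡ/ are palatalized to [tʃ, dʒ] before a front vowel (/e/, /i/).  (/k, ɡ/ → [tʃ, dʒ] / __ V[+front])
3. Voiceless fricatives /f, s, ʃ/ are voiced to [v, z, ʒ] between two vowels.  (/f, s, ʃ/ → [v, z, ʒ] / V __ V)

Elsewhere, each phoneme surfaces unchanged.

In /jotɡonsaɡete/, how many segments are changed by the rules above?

Segments that undergo a rule: /ɡ/ → [dʒ] (rule 2); /t/ → [ɾ] (rule 1).
All other segments surface unchanged.

2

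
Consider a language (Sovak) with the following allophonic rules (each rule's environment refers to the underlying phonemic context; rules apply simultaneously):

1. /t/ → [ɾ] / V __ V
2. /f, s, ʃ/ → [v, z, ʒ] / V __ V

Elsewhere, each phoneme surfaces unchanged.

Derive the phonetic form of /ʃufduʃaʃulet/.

/ʃ/ (word-initial) fails the environment for rule 2, so it stays [ʃ].
/u/ (between /ʃ/ and /f/) is unaffected → [u].
/f/ (between /u/ and /d/) fails the environment for rule 2, so it stays [f].
/d/ stays [d].
/u/ — not in any rule's target class → [u].
/ʃ/ — between /u/ and /a/, between two vowels — surfaces as [ʒ] (rule 2).
/a/ — not in any rule's target class → [a].
/ʃ/ — between /a/ and /u/, between two vowels — surfaces as [ʒ] (rule 2).
/u/ — not in any rule's target class → [u].
/l/ stays [l].
/e/ — not in any rule's target class → [e].
/t/ (word-final) is in the target of rule 1 but the environment (between two vowels) is not met → [t].

[ʃufduʒaʒulet]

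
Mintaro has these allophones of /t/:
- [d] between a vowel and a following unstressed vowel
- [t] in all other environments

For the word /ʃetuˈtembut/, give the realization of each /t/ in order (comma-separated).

[d], [t], [t]

Occurrence 1 (position 3): between a vowel and a following unstressed vowel → [d].
Occurrence 2 (position 5): no conditioning environment matches → elsewhere allophone [t].
Occurrence 3 (position 10): no conditioning environment matches → elsewhere allophone [t].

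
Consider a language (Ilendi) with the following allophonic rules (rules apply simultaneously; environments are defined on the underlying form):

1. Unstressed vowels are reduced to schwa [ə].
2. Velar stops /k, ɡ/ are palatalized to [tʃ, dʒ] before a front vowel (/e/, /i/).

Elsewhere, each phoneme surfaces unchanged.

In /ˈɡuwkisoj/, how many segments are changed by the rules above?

3

Segments that undergo a rule: /k/ → [tʃ] (rule 2); /i/ → [ə] (rule 1); /o/ → [ə] (rule 1).
All other segments surface unchanged.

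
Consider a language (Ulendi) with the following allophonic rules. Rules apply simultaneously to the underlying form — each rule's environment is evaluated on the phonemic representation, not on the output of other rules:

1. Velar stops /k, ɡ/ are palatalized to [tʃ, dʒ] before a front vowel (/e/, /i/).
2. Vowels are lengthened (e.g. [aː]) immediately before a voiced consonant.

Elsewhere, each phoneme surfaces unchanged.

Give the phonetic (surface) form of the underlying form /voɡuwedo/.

[voːɡuːweːdo]

/v/ (word-initial) is unaffected → [v].
/o/ meets the environment for rule 2 (before a voiced consonant) → [oː].
/ɡ/ (between /o/ and /u/) is in the target of rule 1 but the environment (before a front vowel) is not met → [ɡ].
/u/ (between /ɡ/ and /w/) occurs before a voiced consonant → [uː] by rule 2.
/w/ stays [w].
/e/ — between /w/ and /d/, before a voiced consonant — surfaces as [eː] (rule 2).
/d/ — not in any rule's target class → [d].
/o/ (word-final) fails the environment for rule 2, so it stays [o].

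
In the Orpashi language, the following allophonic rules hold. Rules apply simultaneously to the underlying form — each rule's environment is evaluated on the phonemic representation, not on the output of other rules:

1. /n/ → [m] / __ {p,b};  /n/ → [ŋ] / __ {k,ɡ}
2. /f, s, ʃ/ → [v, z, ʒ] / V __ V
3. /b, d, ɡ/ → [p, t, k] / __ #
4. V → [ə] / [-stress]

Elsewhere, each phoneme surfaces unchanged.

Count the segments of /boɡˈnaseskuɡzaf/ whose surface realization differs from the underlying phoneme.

5

Segments that undergo a rule: /o/ → [ə] (rule 4); /s/ → [z] (rule 2); /e/ → [ə] (rule 4); /u/ → [ə] (rule 4); /a/ → [ə] (rule 4).
All other segments surface unchanged.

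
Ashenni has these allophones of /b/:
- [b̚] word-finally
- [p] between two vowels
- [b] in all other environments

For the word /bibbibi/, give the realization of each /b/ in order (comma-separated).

[b], [b], [b], [p]

Occurrence 1 (position 1): no conditioning environment matches → elsewhere allophone [b].
Occurrence 2 (position 3): no conditioning environment matches → elsewhere allophone [b].
Occurrence 3 (position 4): no conditioning environment matches → elsewhere allophone [b].
Occurrence 4 (position 6): between two vowels → [p].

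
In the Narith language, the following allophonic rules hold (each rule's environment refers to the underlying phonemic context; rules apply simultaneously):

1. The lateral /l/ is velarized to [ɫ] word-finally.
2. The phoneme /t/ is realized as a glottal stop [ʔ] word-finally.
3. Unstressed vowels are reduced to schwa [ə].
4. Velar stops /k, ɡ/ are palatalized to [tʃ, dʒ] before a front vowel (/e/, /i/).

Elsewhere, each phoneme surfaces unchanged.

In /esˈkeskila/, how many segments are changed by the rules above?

5

Segments that undergo a rule: /e/ → [ə] (rule 3); /k/ → [tʃ] (rule 4); /k/ → [tʃ] (rule 4); /i/ → [ə] (rule 3); /a/ → [ə] (rule 3).
All other segments surface unchanged.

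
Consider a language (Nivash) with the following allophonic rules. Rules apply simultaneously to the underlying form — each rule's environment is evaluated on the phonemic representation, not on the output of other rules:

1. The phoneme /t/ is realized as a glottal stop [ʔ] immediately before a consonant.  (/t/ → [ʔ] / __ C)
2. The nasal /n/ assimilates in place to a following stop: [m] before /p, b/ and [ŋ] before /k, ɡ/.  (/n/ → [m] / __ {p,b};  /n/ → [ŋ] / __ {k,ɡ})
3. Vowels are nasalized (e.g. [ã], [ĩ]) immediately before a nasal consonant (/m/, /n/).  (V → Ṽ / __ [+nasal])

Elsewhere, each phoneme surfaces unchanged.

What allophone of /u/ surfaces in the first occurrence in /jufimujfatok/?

[u]

/u/ (between /j/ and /f/) fails the environment for rule 3, so it stays [u].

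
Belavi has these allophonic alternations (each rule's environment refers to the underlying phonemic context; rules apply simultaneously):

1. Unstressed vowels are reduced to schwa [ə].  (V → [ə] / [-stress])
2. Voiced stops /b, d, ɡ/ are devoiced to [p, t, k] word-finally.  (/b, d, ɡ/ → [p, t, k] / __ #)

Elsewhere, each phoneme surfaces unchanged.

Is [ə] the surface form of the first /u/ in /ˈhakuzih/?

Rule 1 applies to /u/ (between /k/ and /z/: in an unstressed syllable) → [ə].
The actual realization is [ə], which matches [ə].

Yes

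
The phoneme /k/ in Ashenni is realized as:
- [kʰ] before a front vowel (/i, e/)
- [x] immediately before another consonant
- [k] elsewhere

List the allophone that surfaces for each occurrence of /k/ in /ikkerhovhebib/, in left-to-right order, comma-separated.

Occurrence 1 (position 2): immediately before another consonant → [x].
Occurrence 2 (position 3): before a front vowel (/i, e/) → [kʰ].

[x], [kʰ]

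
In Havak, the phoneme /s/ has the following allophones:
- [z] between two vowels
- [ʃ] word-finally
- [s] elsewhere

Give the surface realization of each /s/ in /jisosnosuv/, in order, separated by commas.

Occurrence 1 (position 3): between two vowels → [z].
Occurrence 2 (position 5): no conditioning environment matches → elsewhere allophone [s].
Occurrence 3 (position 8): between two vowels → [z].

[z], [s], [z]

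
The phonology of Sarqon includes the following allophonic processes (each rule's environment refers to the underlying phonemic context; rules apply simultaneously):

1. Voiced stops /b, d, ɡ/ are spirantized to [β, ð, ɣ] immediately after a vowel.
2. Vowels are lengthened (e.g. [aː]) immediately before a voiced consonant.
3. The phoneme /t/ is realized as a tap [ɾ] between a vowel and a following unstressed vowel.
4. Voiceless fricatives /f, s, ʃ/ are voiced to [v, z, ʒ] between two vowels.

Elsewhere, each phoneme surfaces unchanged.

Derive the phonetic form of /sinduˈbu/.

/s/ (word-initial) is in the target of rule 4 but the environment (between two vowels) is not met → [s].
/i/ (between /s/ and /n/): before a voiced consonant, so rule 2 applies → [iː].
/d/ (between /n/ and /u/) fails the environment for rule 1, so it stays [d].
Rule 2 applies to /u/ (between /d/ and /b/: before a voiced consonant) → [uː].
/b/ (between /u/ and /u/) occurs immediately after a vowel → [β] by rule 1.
/u/ (word-final) fails the environment for rule 2, so it stays [u].

[siːnduːˈβu]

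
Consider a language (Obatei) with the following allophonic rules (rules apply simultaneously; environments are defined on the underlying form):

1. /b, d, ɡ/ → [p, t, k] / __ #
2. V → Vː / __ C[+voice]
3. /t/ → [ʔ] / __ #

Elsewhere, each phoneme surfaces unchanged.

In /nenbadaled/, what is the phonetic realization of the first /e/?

/e/ — between /n/ and /n/, before a voiced consonant — surfaces as [eː] (rule 2).

[eː]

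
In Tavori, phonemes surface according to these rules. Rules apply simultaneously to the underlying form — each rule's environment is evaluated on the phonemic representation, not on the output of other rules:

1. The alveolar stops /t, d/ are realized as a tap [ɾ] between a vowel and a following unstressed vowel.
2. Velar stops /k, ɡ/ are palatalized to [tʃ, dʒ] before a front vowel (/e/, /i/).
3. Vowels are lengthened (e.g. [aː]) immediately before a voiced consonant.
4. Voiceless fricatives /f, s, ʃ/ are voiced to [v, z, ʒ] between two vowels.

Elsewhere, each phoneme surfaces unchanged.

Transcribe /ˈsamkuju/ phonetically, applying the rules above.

[ˈsaːmkuːju]

/s/ — word-initial; rule 4 does not apply here → [s].
/a/ (between /s/ and /m/): before a voiced consonant, so rule 3 applies → [aː].
/m/ stays [m].
/k/ (between /m/ and /u/) fails the environment for rule 2, so it stays [k].
/u/ (between /k/ and /j/) occurs before a voiced consonant → [uː] by rule 3.
/j/ (between /u/ and /u/): no rule targets it → [j].
/u/ (word-final): rule 3 targets it, but not before a voiced consonant → unchanged [u].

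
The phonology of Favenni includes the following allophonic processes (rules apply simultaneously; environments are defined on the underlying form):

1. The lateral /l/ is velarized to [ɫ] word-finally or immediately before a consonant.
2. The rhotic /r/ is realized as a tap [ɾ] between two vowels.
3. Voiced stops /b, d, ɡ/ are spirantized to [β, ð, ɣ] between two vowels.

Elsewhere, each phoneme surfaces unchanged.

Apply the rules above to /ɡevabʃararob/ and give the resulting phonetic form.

[ɡevabʃaɾaɾob]

/ɡ/ (word-initial): rule 3 targets it, but not between two vowels → unchanged [ɡ].
/e/ (between /ɡ/ and /v/) is unaffected → [e].
/v/ stays [v].
/a/ (between /v/ and /b/) is unaffected → [a].
/b/ (between /a/ and /ʃ/) fails the environment for rule 3, so it stays [b].
/ʃ/ (between /b/ and /a/) is unaffected → [ʃ].
/a/ — not in any rule's target class → [a].
/r/ meets the environment for rule 2 (between two vowels) → [ɾ].
/a/ (between /r/ and /r/) is unaffected → [a].
/r/ — between /a/ and /o/, between two vowels — surfaces as [ɾ] (rule 2).
/o/ (between /r/ and /b/) is unaffected → [o].
/b/ — word-final; rule 3 does not apply here → [b].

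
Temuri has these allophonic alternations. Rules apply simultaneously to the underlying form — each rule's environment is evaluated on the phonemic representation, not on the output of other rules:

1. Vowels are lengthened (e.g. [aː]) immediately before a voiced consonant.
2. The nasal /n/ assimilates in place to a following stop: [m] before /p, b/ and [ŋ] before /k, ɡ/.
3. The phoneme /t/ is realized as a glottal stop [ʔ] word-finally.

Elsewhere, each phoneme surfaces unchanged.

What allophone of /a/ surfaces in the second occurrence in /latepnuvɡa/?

/a/ — word-final; rule 1 does not apply here → [a].

[a]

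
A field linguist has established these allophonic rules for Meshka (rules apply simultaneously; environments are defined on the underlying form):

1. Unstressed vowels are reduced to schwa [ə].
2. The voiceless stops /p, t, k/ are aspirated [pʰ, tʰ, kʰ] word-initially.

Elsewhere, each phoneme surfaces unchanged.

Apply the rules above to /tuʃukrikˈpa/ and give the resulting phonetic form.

[tʰəʃəkrəkˈpa]

Rule 2 applies to /t/ (word-initial: word-initially) → [tʰ].
/u/ meets the environment for rule 1 (in an unstressed syllable) → [ə].
/ʃ/ (between /u/ and /u/) is unaffected → [ʃ].
/u/ (between /ʃ/ and /k/): in an unstressed syllable, so rule 1 applies → [ə].
/k/ — between /u/ and /r/; rule 2 does not apply here → [k].
/r/ stays [r].
/i/ meets the environment for rule 1 (in an unstressed syllable) → [ə].
/k/ — between /i/ and /p/; rule 2 does not apply here → [k].
/p/ (between /k/ and /a/) is in the target of rule 2 but the environment (word-initially) is not met → [p].
/a/ (word-final) is in the target of rule 1 but the environment (in an unstressed syllable) is not met → [a].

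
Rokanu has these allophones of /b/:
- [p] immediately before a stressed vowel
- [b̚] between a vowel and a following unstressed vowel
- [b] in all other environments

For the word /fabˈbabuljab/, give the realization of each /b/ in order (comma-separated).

[b], [p], [b̚], [b]

Occurrence 1 (position 3): no conditioning environment matches → elsewhere allophone [b].
Occurrence 2 (position 4): immediately before a stressed vowel → [p].
Occurrence 3 (position 6): between a vowel and a following unstressed vowel → [b̚].
Occurrence 4 (position 11): no conditioning environment matches → elsewhere allophone [b].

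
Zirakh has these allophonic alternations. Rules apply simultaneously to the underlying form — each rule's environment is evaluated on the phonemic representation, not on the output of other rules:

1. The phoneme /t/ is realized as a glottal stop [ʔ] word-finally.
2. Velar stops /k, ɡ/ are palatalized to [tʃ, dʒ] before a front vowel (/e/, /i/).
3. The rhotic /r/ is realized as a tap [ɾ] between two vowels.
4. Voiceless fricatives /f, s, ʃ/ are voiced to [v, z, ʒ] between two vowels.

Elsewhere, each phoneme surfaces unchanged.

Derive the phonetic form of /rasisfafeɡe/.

[razisfavedʒe]

/r/ — word-initial; rule 3 does not apply here → [r].
/a/ (between /r/ and /s/) is unaffected → [a].
/s/ — between /a/ and /i/, between two vowels — surfaces as [z] (rule 4).
/i/ stays [i].
/s/ — between /i/ and /f/; rule 4 does not apply here → [s].
/f/ (between /s/ and /a/): rule 4 targets it, but not between two vowels → unchanged [f].
/a/ stays [a].
/f/ (between /a/ and /e/) occurs between two vowels → [v] by rule 4.
/e/ (between /f/ and /ɡ/): no rule targets it → [e].
/ɡ/ (between /e/ and /e/) occurs before a front vowel → [dʒ] by rule 2.
/e/ stays [e].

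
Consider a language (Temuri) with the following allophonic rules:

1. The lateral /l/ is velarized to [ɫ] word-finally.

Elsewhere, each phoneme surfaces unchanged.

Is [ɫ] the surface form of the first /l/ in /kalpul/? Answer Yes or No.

No

/l/ (between /a/ and /p/) fails the environment for rule 1, so it stays [l].
The actual realization is [l], not [ɫ].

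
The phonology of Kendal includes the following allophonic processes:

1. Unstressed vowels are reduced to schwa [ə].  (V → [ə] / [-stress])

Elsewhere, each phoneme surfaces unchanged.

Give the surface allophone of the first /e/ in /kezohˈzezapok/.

[ə]

/e/ (between /k/ and /z/): in an unstressed syllable, so rule 1 applies → [ə].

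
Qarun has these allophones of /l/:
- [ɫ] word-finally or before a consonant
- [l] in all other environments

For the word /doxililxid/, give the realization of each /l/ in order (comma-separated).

[l], [ɫ]

Occurrence 1 (position 5): no conditioning environment matches → elsewhere allophone [l].
Occurrence 2 (position 7): word-finally or before a consonant → [ɫ].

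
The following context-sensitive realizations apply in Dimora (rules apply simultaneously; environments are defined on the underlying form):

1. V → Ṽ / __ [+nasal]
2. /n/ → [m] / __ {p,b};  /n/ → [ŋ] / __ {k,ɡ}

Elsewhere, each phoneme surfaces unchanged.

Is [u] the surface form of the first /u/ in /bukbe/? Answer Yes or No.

/u/ (between /b/ and /k/): rule 1 targets it, but not before a nasal consonant → unchanged [u].
The actual realization is [u], which matches [u].

Yes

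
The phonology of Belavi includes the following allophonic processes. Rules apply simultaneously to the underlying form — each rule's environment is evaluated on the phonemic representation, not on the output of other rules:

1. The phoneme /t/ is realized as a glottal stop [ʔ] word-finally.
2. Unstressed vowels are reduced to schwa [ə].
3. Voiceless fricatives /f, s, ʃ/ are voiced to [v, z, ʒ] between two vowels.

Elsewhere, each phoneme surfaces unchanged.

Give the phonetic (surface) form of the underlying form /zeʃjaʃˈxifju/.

/e/ meets the environment for rule 2 (in an unstressed syllable) → [ə].
/ʃ/ (between /e/ and /j/) is in the target of rule 3 but the environment (between two vowels) is not met → [ʃ].
/a/ meets the environment for rule 2 (in an unstressed syllable) → [ə].
/ʃ/ — between /a/ and /x/; rule 3 does not apply here → [ʃ].
/i/ (between /x/ and /f/) fails the environment for rule 2, so it stays [i].
/f/ — between /i/ and /j/; rule 3 does not apply here → [f].
Rule 2 applies to /u/ (word-final: in an unstressed syllable) → [ə].

[zəʃjəʃˈxifjə]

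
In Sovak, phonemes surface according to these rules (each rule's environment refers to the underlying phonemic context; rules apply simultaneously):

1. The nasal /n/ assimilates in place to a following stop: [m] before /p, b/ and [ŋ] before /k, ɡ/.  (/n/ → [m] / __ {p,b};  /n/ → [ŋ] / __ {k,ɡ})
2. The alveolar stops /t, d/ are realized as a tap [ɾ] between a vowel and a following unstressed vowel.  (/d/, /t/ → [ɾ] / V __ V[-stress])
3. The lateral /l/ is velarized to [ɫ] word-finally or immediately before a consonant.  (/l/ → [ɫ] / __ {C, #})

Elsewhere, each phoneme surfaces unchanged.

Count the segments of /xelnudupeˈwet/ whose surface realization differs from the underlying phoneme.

Segments that undergo a rule: /l/ → [ɫ] (rule 3); /d/ → [ɾ] (rule 2).
All other segments surface unchanged.

2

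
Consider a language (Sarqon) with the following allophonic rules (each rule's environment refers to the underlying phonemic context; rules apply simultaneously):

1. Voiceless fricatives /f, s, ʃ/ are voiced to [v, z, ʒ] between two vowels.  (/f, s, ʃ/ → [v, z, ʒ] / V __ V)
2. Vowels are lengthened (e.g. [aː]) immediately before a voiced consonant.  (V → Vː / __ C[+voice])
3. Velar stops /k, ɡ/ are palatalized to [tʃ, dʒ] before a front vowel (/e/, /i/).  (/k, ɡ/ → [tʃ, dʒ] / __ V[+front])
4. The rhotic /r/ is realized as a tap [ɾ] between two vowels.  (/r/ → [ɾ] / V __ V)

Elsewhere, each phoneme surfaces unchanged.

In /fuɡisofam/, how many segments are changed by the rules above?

5

Segments that undergo a rule: /u/ → [uː] (rule 2); /ɡ/ → [dʒ] (rule 3); /s/ → [z] (rule 1); /f/ → [v] (rule 1); /a/ → [aː] (rule 2).
All other segments surface unchanged.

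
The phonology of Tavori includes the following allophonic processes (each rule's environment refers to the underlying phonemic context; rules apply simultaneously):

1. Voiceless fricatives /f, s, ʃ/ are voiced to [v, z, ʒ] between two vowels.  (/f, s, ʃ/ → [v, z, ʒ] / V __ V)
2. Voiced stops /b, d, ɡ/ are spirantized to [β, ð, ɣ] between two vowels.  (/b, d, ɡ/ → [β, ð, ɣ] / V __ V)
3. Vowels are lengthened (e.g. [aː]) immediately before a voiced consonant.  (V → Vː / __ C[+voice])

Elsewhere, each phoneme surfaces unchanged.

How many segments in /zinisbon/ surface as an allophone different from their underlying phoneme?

Segments that undergo a rule: /i/ → [iː] (rule 3); /o/ → [oː] (rule 3).
All other segments surface unchanged.

2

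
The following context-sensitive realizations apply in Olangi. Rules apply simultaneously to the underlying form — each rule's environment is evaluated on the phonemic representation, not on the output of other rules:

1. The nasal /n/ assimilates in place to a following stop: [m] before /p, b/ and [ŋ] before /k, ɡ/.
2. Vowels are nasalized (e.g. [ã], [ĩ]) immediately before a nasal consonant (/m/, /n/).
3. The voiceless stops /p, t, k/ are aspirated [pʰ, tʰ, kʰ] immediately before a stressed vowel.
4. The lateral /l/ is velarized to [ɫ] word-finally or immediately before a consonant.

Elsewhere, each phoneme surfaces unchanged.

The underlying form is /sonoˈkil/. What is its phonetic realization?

/s/ — not in any rule's target class → [s].
Rule 2 applies to /o/ (between /s/ and /n/: before a nasal consonant) → [õ].
/n/ — between /o/ and /o/; rule 1 does not apply here → [n].
/o/ — between /n/ and /k/; rule 2 does not apply here → [o].
/k/ (between /o/ and /i/) occurs immediately before a stressed vowel → [kʰ] by rule 3.
/i/ (between /k/ and /l/): rule 2 targets it, but not before a nasal consonant → unchanged [i].
/l/ meets the environment for rule 4 (word-finally or immediately before a consonant) → [ɫ].

[sõnoˈkʰiɫ]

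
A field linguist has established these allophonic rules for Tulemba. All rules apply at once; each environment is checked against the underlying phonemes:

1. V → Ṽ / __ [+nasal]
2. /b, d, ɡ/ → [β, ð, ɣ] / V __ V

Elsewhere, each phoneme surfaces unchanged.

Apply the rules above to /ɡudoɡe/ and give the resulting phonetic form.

[ɡuðoɣe]

/ɡ/ — word-initial; rule 2 does not apply here → [ɡ].
/u/ (between /ɡ/ and /d/) is in the target of rule 1 but the environment (before a nasal consonant) is not met → [u].
/d/ meets the environment for rule 2 (between two vowels) → [ð].
/o/ (between /d/ and /ɡ/) fails the environment for rule 1, so it stays [o].
/ɡ/ meets the environment for rule 2 (between two vowels) → [ɣ].
/e/ (word-final) is in the target of rule 1 but the environment (before a nasal consonant) is not met → [e].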